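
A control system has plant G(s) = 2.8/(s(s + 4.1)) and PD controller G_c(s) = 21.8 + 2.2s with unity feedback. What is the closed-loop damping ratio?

ζ = 0.657

Forward path: (21.8 + 2.2s)·2.8/(s(s+4.1)). The closed-loop characteristic equation is s² + (4.1 + 2.8·2.2)s + 2.8·21.8 = 0.
That is s² + 10.26s + 61.04 = 0, so ω_n = 7.813 rad/s and ζ = 10.26/(2·7.813) = 0.6566.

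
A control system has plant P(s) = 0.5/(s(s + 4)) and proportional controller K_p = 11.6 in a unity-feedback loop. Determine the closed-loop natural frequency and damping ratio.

ω_n = 2.41 rad/s, ζ = 0.83

1 + K_p·P(s) = 0 gives s² + 4s + 5.8 = 0.
Matching s² + 2ζω_n s + ω_n²: ω_n = √5.8 = 2.408 rad/s and 2ζω_n = 4, so ζ = 4/(2·2.408) = 0.83.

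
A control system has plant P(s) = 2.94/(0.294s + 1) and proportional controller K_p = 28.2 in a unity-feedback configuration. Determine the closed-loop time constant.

τ = 0.0035 s

Closed loop: T(s) = K_p·P/(1+K_p·P) = 82.91/(0.294s + 1 + 82.91), with pole at s = −(1 + 82.91)/0.294 = −285.4.
Closed-loop time constant τ = 1/285.4 = 0.0035 s.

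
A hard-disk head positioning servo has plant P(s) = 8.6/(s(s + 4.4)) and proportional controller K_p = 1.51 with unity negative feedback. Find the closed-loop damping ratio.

With unity feedback the closed-loop characteristic equation is s² + 4.4s + 1.51·8.6 = s² + 4.4s + 12.99 = 0.
So ω_n² = 12.99 ⇒ ω_n = 3.604 rad/s, and ζ = 4.4/(2ω_n) = 0.61.

ζ = 0.61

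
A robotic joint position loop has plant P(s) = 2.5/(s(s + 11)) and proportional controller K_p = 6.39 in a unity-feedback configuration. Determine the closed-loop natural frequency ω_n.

The closed-loop denominator is s(s+11) + 6.39·2.5 = s² + 11s + 15.97.
Matching s² + 2ζω_n s + ω_n²: ω_n = √15.97 = 3.997 rad/s and 2ζω_n = 11, so ζ = 11/(2·3.997) = 1.38.

ω_n = 4 rad/s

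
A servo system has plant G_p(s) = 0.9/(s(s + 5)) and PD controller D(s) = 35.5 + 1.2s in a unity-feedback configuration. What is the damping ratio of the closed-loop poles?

Forward path: (35.5 + 1.2s)·0.9/(s(s+5)). The closed-loop characteristic equation is s² + (5 + 0.9·1.2)s + 0.9·35.5 = 0.
That is s² + 6.08s + 31.95 = 0, so ω_n = 5.652 rad/s and ζ = 6.08/(2·5.652) = 0.5378.

ζ = 0.538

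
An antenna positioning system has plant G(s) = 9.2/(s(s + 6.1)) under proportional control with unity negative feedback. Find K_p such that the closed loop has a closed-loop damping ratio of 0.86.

K_p = 1.37

Closed-loop characteristic equation: s² + 6.1s + K_p·9.2 = 0.
So ω_n = √(9.2K_p) and 2ζω_n = 6.1, giving ζ = 6.1/(2√(9.2K_p)).
Setting ζ = 0.86: √(9.2K_p) = 6.1/(2·0.86) = 3.547, so K_p = 12.58/9.2 = 1.37.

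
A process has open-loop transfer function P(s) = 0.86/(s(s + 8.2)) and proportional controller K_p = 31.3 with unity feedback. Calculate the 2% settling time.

From 1 + K_pP(s) = 0: s² + 8.2s + 26.92 = 0 ⇒ ω_n = 5.188, ζ = 0.7902.
2% settling time T_s ≈ 4/(ζω_n) = 4/4.1 = 0.976 s.

T_s ≈ 0.976 s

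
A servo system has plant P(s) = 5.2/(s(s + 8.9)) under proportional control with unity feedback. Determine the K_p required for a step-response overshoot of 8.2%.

K_p = 9.82

From %OS = 100·exp(−πζ/√(1−ζ²)) = 8.2%, ζ = −ln(0.082)/√(π²+ln²(0.082)) = 0.6228.
Characteristic equation s² + 8.9s + 5.2K_p = 0 gives ζ = 8.9/(2√(5.2K_p)).
Setting ζ = 0.6228: √(5.2K_p) = 8.9/(2·0.6228) = 7.145, so K_p = 51.05/5.2 = 9.82.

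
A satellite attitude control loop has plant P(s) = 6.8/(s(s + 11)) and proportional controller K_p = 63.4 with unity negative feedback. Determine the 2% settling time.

From 1 + K_pP(s) = 0: s² + 11s + 431.1 = 0 ⇒ ω_n = 20.76, ζ = 0.2649.
2% settling time T_s ≈ 4/(ζω_n) = 4/5.5 = 0.727 s.

T_s ≈ 0.727 s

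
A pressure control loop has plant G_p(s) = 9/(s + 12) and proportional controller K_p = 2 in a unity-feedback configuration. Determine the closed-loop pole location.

Closed-loop transfer function: T(s) = K_p·G_p(s)/(1 + K_p·G_p(s)) = 18/(s + 12 + 18) = 18/(s + 30).
The closed-loop pole is at s = −30.

s = -30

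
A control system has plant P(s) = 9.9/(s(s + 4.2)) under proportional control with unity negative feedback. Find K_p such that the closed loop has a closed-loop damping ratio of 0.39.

Closed-loop characteristic equation: s² + 4.2s + K_p·9.9 = 0.
So ω_n = √(9.9K_p) and 2ζω_n = 4.2, giving ζ = 4.2/(2√(9.9K_p)).
Setting ζ = 0.39: √(9.9K_p) = 4.2/(2·0.39) = 5.385, so K_p = 28.99/9.9 = 2.93.

K_p = 2.93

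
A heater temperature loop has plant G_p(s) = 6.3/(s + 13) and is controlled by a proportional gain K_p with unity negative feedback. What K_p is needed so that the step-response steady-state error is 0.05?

For a type-0 loop with proportional control, e_ss = 1/(1 + K_p·G_p(0)).
G_p(0) = 0.4846. Require 1/(1 + K_p·0.4846) = 0.05, so 1 + 0.4846·K_p = 20.
K_p = (20 − 1)/0.4846 = 39.2.

K_p = 39.2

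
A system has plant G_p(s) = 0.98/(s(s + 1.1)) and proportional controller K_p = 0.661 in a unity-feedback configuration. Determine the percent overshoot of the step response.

The closed-loop denominator s² + 1.1s + 0.6478 gives ω_n = √0.6478 = 0.8048 and ζ = 1.1/(2ω_n) = 0.6834.
%OS = 100·exp(−πζ/√(1−ζ²)) = 100·exp(−π·0.6834/√0.533) = 5.28%.

5.28%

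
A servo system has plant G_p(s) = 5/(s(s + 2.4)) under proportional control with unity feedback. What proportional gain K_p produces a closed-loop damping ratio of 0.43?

K_p = 1.56

Closed-loop characteristic equation: s² + 2.4s + K_p·5 = 0.
So ω_n = √(5K_p) and 2ζω_n = 2.4, giving ζ = 2.4/(2√(5K_p)).
Setting ζ = 0.43: √(5K_p) = 2.4/(2·0.43) = 2.791, so K_p = 7.788/5 = 1.56.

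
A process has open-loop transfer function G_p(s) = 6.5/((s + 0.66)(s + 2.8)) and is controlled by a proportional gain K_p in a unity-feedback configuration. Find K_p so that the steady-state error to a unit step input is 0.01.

The loop is type 0, so e_ss(step) = 1/(1 + K_pos) with K_pos = K_p·G_p(0).
G_p(0) = 3.517. Require 1/(1 + K_p·3.517) = 0.01, so 1 + 3.517·K_p = 100.
K_p = (100 − 1)/3.517 = 28.1.

K_p = 28.1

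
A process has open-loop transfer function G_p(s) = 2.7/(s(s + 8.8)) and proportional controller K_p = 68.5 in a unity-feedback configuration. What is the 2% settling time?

T_s ≈ 0.909 s

The closed-loop denominator s² + 8.8s + 185 gives ω_n = √185 = 13.6 and ζ = 8.8/(2ω_n) = 0.3235.
2% settling time T_s ≈ 4/(ζω_n) = 4/4.4 = 0.909 s.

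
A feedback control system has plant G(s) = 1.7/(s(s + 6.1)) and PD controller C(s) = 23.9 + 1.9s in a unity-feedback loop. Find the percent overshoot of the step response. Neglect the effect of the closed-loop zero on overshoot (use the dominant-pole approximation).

Forward path: (23.9 + 1.9s)·1.7/(s(s+6.1)). The closed-loop characteristic equation is s² + (6.1 + 1.7·1.9)s + 1.7·23.9 = 0.
That is s² + 9.33s + 40.63 = 0, so ω_n = 6.374 rad/s and ζ = 9.33/(2·6.374) = 0.7319.
%OS = 100·exp(−πζ/√(1−ζ²)) = 3.43%.

3.43%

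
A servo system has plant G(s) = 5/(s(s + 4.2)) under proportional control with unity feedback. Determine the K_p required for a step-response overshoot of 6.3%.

From %OS = 100·exp(−πζ/√(1−ζ²)) = 6.3%, ζ = −ln(0.063)/√(π²+ln²(0.063)) = 0.6606.
Characteristic equation s² + 4.2s + 5K_p = 0 gives ζ = 4.2/(2√(5K_p)).
Setting ζ = 0.6606: √(5K_p) = 4.2/(2·0.6606) = 3.179, so K_p = 10.1/5 = 2.02.

K_p = 2.02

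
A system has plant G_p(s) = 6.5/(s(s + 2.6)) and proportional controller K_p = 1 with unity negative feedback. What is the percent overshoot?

The closed-loop denominator s² + 2.6s + 6.5 gives ω_n = √6.5 = 2.55 and ζ = 2.6/(2ω_n) = 0.5099.
%OS = 100·exp(−πζ/√(1−ζ²)) = 100·exp(−π·0.5099/√0.74) = 15.5%.

15.5%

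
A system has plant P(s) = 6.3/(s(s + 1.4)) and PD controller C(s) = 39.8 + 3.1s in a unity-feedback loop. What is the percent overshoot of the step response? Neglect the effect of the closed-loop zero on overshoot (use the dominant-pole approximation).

Forward path: (39.8 + 3.1s)·6.3/(s(s+1.4)). The closed-loop characteristic equation is s² + (1.4 + 6.3·3.1)s + 6.3·39.8 = 0.
That is s² + 20.93s + 250.7 = 0, so ω_n = 15.83 rad/s and ζ = 20.93/(2·15.83) = 0.6609.
%OS = 100·exp(−πζ/√(1−ζ²)) = 6.29%.

6.29%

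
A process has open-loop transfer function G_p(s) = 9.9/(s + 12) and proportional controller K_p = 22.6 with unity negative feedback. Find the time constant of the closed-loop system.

τ = 0.00424 s

Closed-loop transfer function: T(s) = K_p·G_p(s)/(1 + K_p·G_p(s)) = 223.7/(s + 12 + 223.7) = 223.7/(s + 235.7).
Time constant τ = 1/235.7 = 0.00424 s.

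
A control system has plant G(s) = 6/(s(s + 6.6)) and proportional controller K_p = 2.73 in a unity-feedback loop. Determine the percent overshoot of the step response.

Closed-loop characteristic equation: s² + 6.6s + 16.38 = 0, so ω_n = 4.047 rad/s and ζ = 6.6/(2·4.047) = 0.8154.
%OS = 100·exp(−πζ/√(1−ζ²)) = 100·exp(−π·0.8154/√0.3352) = 1.2%.

1.2%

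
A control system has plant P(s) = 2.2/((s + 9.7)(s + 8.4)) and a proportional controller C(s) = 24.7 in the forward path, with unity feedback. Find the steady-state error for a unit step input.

0.6

The loop is type 0. Static position error constant K_pos = C(0)·P(0) = 24.7·0.027 = 0.6669.
Steady-state error to a unit step: e_ss = 1/(1+K_pos) = 1/1.667 = 0.6.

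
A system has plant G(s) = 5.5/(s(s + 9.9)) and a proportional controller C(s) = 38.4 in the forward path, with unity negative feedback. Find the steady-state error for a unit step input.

The open loop C(s)G(s) has a pole at the origin (type 1), so the static position error constant is infinite and e_ss = 1/(1+∞) = 0.

0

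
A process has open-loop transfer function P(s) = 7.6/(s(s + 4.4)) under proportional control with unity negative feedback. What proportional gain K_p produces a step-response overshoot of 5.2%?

From %OS = 100·exp(−πζ/√(1−ζ²)) = 5.2%, ζ = −ln(0.052)/√(π²+ln²(0.052)) = 0.6853.
Characteristic equation s² + 4.4s + 7.6K_p = 0 gives ζ = 4.4/(2√(7.6K_p)).
Setting ζ = 0.6853: √(7.6K_p) = 4.4/(2·0.6853) = 3.21, so K_p = 10.3/7.6 = 1.36.

K_p = 1.36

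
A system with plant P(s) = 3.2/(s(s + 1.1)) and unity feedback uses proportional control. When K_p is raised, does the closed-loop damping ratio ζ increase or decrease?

ζ = 1.1/(2√(3.2K_p)); increasing K_p raises the denominator, so ζ falls.

decrease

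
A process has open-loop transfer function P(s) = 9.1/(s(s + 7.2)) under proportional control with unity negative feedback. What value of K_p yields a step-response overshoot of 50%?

From %OS = 100·exp(−πζ/√(1−ζ²)) = 50%, ζ = −ln(0.5)/√(π²+ln²(0.5)) = 0.2155.
Characteristic equation s² + 7.2s + 9.1K_p = 0 gives ζ = 7.2/(2√(9.1K_p)).
Setting ζ = 0.2155: √(9.1K_p) = 7.2/(2·0.2155) = 16.71, so K_p = 279.2/9.1 = 30.7.

K_p = 30.7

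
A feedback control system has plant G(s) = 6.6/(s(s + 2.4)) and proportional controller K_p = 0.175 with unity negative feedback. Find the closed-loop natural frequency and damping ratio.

ω_n = 1.07 rad/s, ζ = 1.12

1 + K_p·G(s) = 0 gives s² + 2.4s + 1.155 = 0.
So ω_n² = 1.155 ⇒ ω_n = 1.075 rad/s, and ζ = 2.4/(2ω_n) = 1.12.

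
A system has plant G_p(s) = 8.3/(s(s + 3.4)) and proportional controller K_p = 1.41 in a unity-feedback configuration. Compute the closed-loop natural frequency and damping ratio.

1 + K_p·G_p(s) = 0 gives s² + 3.4s + 11.7 = 0.
So ω_n² = 11.7 ⇒ ω_n = 3.421 rad/s, and ζ = 3.4/(2ω_n) = 0.497.

ω_n = 3.42 rad/s, ζ = 0.497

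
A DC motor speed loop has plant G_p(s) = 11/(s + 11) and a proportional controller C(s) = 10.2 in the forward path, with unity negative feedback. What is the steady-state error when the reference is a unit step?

The loop is type 0. Static position error constant K_pos = C(0)·G_p(0) = 10.2·1 = 10.2.
Steady-state error to a unit step: e_ss = 1/(1+K_pos) = 1/11.2 = 0.0893.

0.0893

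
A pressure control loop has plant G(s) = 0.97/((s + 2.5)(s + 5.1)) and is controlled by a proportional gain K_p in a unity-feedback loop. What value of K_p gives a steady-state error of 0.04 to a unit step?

The loop is type 0, so e_ss(step) = 1/(1 + K_pos) with K_pos = K_p·G(0).
G(0) = 0.07608. Require 1/(1 + K_p·0.07608) = 0.04, so 1 + 0.07608·K_p = 25.
K_p = (25 − 1)/0.07608 = 315.

K_p = 315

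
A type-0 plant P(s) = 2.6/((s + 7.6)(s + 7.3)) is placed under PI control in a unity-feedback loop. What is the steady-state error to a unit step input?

0

The PI controller's integrator makes the forward path type 1, so e_ss to a step is zero.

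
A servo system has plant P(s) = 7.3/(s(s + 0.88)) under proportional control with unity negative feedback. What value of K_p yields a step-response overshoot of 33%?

K_p = 0.239

From %OS = 100·exp(−πζ/√(1−ζ²)) = 33%, ζ = −ln(0.33)/√(π²+ln²(0.33)) = 0.3328.
Characteristic equation s² + 0.88s + 7.3K_p = 0 gives ζ = 0.88/(2√(7.3K_p)).
Setting ζ = 0.3328: √(7.3K_p) = 0.88/(2·0.3328) = 1.322, so K_p = 1.748/7.3 = 0.239.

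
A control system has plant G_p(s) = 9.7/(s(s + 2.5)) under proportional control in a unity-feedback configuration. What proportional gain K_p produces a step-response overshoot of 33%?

From %OS = 100·exp(−πζ/√(1−ζ²)) = 33%, ζ = −ln(0.33)/√(π²+ln²(0.33)) = 0.3328.
Characteristic equation s² + 2.5s + 9.7K_p = 0 gives ζ = 2.5/(2√(9.7K_p)).
Setting ζ = 0.3328: √(9.7K_p) = 2.5/(2·0.3328) = 3.756, so K_p = 14.11/9.7 = 1.45.

K_p = 1.45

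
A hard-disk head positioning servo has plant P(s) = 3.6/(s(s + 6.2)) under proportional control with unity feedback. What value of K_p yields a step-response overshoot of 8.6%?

K_p = 7.05

From %OS = 100·exp(−πζ/√(1−ζ²)) = 8.6%, ζ = −ln(0.086)/√(π²+ln²(0.086)) = 0.6155.
Characteristic equation s² + 6.2s + 3.6K_p = 0 gives ζ = 6.2/(2√(3.6K_p)).
Setting ζ = 0.6155: √(3.6K_p) = 6.2/(2·0.6155) = 5.037, so K_p = 25.37/3.6 = 7.05.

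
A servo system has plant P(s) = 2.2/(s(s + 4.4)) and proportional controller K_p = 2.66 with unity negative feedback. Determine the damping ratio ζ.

ζ = 0.909

The closed-loop denominator is s(s+4.4) + 2.66·2.2 = s² + 4.4s + 5.852.
So ω_n² = 5.852 ⇒ ω_n = 2.419 rad/s, and ζ = 4.4/(2ω_n) = 0.909.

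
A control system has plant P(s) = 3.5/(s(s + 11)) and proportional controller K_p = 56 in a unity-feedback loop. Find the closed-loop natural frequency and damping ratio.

ω_n = 14 rad/s, ζ = 0.393

The closed-loop denominator is s(s+11) + 56·3.5 = s² + 11s + 196.
Matching s² + 2ζω_n s + ω_n²: ω_n = √196 = 14 rad/s and 2ζω_n = 11, so ζ = 11/(2·14) = 0.393.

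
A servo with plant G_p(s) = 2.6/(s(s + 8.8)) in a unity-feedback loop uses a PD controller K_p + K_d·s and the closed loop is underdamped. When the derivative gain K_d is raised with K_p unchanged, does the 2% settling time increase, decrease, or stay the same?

decrease

Characteristic equation s² + (8.8 + 2.6K_d)s + 2.6K_p = 0: raising K_d increases ζω_n = (8.8+2.6K_d)/2 while the loop stays underdamped, so T_s ≈ 4/(ζω_n) decreases.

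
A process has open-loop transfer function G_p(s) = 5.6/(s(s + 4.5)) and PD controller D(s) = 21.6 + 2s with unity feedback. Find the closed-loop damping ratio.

Forward path: (21.6 + 2s)·5.6/(s(s+4.5)). The closed-loop characteristic equation is s² + (4.5 + 5.6·2)s + 5.6·21.6 = 0.
That is s² + 15.7s + 121 = 0, so ω_n = 11 rad/s and ζ = 15.7/(2·11) = 0.7138.

ζ = 0.714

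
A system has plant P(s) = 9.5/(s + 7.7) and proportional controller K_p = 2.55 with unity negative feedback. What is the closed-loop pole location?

s = -31.92

Closed-loop transfer function: T(s) = K_p·P(s)/(1 + K_p·P(s)) = 24.22/(s + 7.7 + 24.22) = 24.22/(s + 31.92).
The closed-loop pole is at s = −31.92.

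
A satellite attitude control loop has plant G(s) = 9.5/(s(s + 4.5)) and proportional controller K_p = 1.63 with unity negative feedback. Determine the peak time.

From 1 + K_pG(s) = 0: s² + 4.5s + 15.48 = 0 ⇒ ω_n = 3.935, ζ = 0.5718.
Damped frequency ω_d = ω_n√(1−ζ²) = 3.228 rad/s, so peak time T_p = π/ω_d = 0.973 s.

T_p = 0.973 s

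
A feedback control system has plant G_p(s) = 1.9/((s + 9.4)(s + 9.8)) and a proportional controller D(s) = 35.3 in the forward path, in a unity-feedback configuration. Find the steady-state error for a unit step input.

The loop is type 0. Static position error constant K_pos = D(0)·G_p(0) = 35.3·0.02063 = 0.7281.
Steady-state error to a unit step: e_ss = 1/(1+K_pos) = 1/1.728 = 0.579.

0.579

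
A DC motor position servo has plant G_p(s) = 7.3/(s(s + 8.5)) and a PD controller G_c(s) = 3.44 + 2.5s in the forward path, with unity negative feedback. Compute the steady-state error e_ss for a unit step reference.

The open loop G_c(s)G_p(s) has a pole at the origin (type 1), so the static position error constant is infinite and e_ss = 1/(1+∞) = 0.

0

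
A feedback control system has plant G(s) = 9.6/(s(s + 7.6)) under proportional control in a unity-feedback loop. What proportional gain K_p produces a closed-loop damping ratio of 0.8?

Closed-loop characteristic equation: s² + 7.6s + K_p·9.6 = 0.
So ω_n = √(9.6K_p) and 2ζω_n = 7.6, giving ζ = 7.6/(2√(9.6K_p)).
Setting ζ = 0.8: √(9.6K_p) = 7.6/(2·0.8) = 4.75, so K_p = 22.56/9.6 = 2.35.

K_p = 2.35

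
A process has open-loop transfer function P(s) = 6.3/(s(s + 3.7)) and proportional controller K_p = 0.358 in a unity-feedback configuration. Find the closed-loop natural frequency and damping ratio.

The closed-loop denominator is s(s+3.7) + 0.358·6.3 = s² + 3.7s + 2.255.
So ω_n² = 2.255 ⇒ ω_n = 1.502 rad/s, and ζ = 3.7/(2ω_n) = 1.23.

ω_n = 1.5 rad/s, ζ = 1.23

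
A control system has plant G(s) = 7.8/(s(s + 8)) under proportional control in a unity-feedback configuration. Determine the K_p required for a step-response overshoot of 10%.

K_p = 5.87

From %OS = 100·exp(−πζ/√(1−ζ²)) = 10%, ζ = −ln(0.1)/√(π²+ln²(0.1)) = 0.5912.
Characteristic equation s² + 8s + 7.8K_p = 0 gives ζ = 8/(2√(7.8K_p)).
Setting ζ = 0.5912: √(7.8K_p) = 8/(2·0.5912) = 6.766, so K_p = 45.78/7.8 = 5.87.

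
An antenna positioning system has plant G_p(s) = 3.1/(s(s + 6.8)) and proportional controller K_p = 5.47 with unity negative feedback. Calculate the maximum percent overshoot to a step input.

Closed-loop characteristic equation: s² + 6.8s + 16.96 = 0, so ω_n = 4.118 rad/s and ζ = 6.8/(2·4.118) = 0.8257.
%OS = 100·exp(−πζ/√(1−ζ²)) = 100·exp(−π·0.8257/√0.3183) = 1.01%.

1.01%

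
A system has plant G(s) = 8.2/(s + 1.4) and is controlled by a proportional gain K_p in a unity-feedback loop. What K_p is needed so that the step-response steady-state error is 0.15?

K_p = 0.967

For a type-0 loop with proportional control, e_ss = 1/(1 + K_p·G(0)).
G(0) = 5.857. Require 1/(1 + K_p·5.857) = 0.15, so 1 + 5.857·K_p = 6.667.
K_p = (6.667 − 1)/5.857 = 0.967.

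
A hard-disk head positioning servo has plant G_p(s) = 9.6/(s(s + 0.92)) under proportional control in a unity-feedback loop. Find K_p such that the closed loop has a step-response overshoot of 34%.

K_p = 0.209

From %OS = 100·exp(−πζ/√(1−ζ²)) = 34%, ζ = −ln(0.34)/√(π²+ln²(0.34)) = 0.3248.
Characteristic equation s² + 0.92s + 9.6K_p = 0 gives ζ = 0.92/(2√(9.6K_p)).
Setting ζ = 0.3248: √(9.6K_p) = 0.92/(2·0.3248) = 1.416, so K_p = 2.006/9.6 = 0.209.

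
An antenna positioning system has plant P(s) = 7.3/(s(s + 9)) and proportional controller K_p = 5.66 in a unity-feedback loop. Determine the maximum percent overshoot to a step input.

From 1 + K_pP(s) = 0: s² + 9s + 41.32 = 0 ⇒ ω_n = 6.428, ζ = 0.7001.
%OS = 100·exp(−πζ/√(1−ζ²)) = 100·exp(−π·0.7001/√0.5099) = 4.6%.

4.6%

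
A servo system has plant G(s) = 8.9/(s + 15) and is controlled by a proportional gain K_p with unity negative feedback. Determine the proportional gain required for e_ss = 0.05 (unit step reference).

K_p = 32

The loop is type 0, so e_ss(step) = 1/(1 + K_pos) with K_pos = K_p·G(0).
G(0) = 0.5933. Require 1/(1 + K_p·0.5933) = 0.05, so 1 + 0.5933·K_p = 20.
K_p = (20 − 1)/0.5933 = 32.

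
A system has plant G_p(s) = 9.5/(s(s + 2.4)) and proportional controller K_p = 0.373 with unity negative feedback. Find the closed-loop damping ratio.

The closed-loop denominator is s(s+2.4) + 0.373·9.5 = s² + 2.4s + 3.543.
Matching s² + 2ζω_n s + ω_n²: ω_n = √3.543 = 1.882 rad/s and 2ζω_n = 2.4, so ζ = 2.4/(2·1.882) = 0.637.

ζ = 0.637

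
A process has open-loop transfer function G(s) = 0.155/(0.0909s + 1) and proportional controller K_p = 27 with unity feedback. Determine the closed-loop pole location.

Closed loop: T(s) = K_p·G/(1+K_p·G) = 4.185/(0.0909s + 1 + 4.185), with pole at s = −(1 + 4.185)/0.0909 = −57.04.

s = -57.04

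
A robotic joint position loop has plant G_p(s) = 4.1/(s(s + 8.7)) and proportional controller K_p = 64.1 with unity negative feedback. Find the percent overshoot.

41.7%

From 1 + K_pG_p(s) = 0: s² + 8.7s + 262.8 = 0 ⇒ ω_n = 16.21, ζ = 0.2683.
%OS = 100·exp(−πζ/√(1−ζ²)) = 100·exp(−π·0.2683/√0.928) = 41.7%.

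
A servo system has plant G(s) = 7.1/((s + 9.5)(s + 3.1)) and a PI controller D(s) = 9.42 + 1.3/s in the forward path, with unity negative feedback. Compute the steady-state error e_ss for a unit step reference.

The open loop D(s)G(s) has a pole at the origin (type 1), so the static position error constant is infinite and e_ss = 1/(1+∞) = 0.

0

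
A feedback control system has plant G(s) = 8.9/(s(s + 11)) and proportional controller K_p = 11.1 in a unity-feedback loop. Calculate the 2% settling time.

T_s ≈ 0.727 s

From 1 + K_pG(s) = 0: s² + 11s + 98.79 = 0 ⇒ ω_n = 9.939, ζ = 0.5534.
2% settling time T_s ≈ 4/(ζω_n) = 4/5.5 = 0.727 s.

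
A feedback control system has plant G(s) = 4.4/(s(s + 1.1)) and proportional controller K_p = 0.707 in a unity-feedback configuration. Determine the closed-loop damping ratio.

ζ = 0.312

With unity feedback the closed-loop characteristic equation is s² + 1.1s + 0.707·4.4 = s² + 1.1s + 3.111 = 0.
Matching s² + 2ζω_n s + ω_n²: ω_n = √3.111 = 1.764 rad/s and 2ζω_n = 1.1, so ζ = 1.1/(2·1.764) = 0.312.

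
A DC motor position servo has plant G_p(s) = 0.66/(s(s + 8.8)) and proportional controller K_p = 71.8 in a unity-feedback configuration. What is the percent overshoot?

Closed-loop characteristic equation: s² + 8.8s + 47.39 = 0, so ω_n = 6.884 rad/s and ζ = 8.8/(2·6.884) = 0.6392.
%OS = 100·exp(−πζ/√(1−ζ²)) = 100·exp(−π·0.6392/√0.5915) = 7.35%.

7.35%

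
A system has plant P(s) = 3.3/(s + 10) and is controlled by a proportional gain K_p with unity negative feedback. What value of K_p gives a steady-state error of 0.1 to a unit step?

Steady-state error for a unit step on this type-0 loop is 1/(1 + K_p·P(0)).
P(0) = 0.33. Require 1/(1 + K_p·0.33) = 0.1, so 1 + 0.33·K_p = 10.
K_p = (10 − 1)/0.33 = 27.3.

K_p = 27.3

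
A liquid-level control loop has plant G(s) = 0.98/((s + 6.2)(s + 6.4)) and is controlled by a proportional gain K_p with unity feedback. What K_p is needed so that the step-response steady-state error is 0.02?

Steady-state error for a unit step on this type-0 loop is 1/(1 + K_p·G(0)).
G(0) = 0.0247. Require 1/(1 + K_p·0.0247) = 0.02, so 1 + 0.0247·K_p = 50.
K_p = (50 − 1)/0.0247 = 1980.

K_p = 1980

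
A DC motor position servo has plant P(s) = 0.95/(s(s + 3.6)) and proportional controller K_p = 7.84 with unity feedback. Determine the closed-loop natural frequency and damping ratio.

1 + K_p·P(s) = 0 gives s² + 3.6s + 7.448 = 0.
So ω_n² = 7.448 ⇒ ω_n = 2.729 rad/s, and ζ = 3.6/(2ω_n) = 0.66.

ω_n = 2.73 rad/s, ζ = 0.66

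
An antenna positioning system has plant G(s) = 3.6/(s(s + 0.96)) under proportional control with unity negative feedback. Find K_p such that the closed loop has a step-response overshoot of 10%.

K_p = 0.183

From %OS = 100·exp(−πζ/√(1−ζ²)) = 10%, ζ = −ln(0.1)/√(π²+ln²(0.1)) = 0.5912.
Characteristic equation s² + 0.96s + 3.6K_p = 0 gives ζ = 0.96/(2√(3.6K_p)).
Setting ζ = 0.5912: √(3.6K_p) = 0.96/(2·0.5912) = 0.812, so K_p = 0.6593/3.6 = 0.183.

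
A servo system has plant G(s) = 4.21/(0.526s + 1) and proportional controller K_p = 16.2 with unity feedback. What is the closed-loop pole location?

Closed loop: T(s) = K_p·G/(1+K_p·G) = 68.2/(0.526s + 1 + 68.2), with pole at s = −(1 + 68.2)/0.526 = −131.6.

s = -131.6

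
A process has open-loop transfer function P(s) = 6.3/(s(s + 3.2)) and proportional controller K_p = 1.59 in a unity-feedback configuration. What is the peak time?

Closed-loop characteristic equation: s² + 3.2s + 10.02 = 0, so ω_n = 3.165 rad/s and ζ = 3.2/(2·3.165) = 0.5055.
Damped frequency ω_d = ω_n√(1−ζ²) = 2.731 rad/s, so peak time T_p = π/ω_d = 1.15 s.

T_p = 1.15 s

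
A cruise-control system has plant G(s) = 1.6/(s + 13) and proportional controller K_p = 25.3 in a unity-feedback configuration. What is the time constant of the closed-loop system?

Closed-loop transfer function: T(s) = K_p·G(s)/(1 + K_p·G(s)) = 40.48/(s + 13 + 40.48) = 40.48/(s + 53.48).
Time constant τ = 1/53.48 = 0.0187 s.

τ = 0.0187 s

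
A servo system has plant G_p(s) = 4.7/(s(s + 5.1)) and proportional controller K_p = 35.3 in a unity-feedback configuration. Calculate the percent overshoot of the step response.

53%

From 1 + K_pG_p(s) = 0: s² + 5.1s + 165.9 = 0 ⇒ ω_n = 12.88, ζ = 0.198.
%OS = 100·exp(−πζ/√(1−ζ²)) = 100·exp(−π·0.198/√0.9608) = 53%.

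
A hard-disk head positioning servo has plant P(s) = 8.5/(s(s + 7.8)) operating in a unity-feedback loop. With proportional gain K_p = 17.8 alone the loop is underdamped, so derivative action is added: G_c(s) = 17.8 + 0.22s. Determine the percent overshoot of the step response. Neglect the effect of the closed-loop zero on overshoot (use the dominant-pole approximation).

26.1%

Forward path: (17.8 + 0.22s)·8.5/(s(s+7.8)). The closed-loop characteristic equation is s² + (7.8 + 8.5·0.22)s + 8.5·17.8 = 0.
That is s² + 9.67s + 151.3 = 0, so ω_n = 12.3 rad/s and ζ = 9.67/(2·12.3) = 0.3931.
%OS = 100·exp(−πζ/√(1−ζ²)) = 26.1%.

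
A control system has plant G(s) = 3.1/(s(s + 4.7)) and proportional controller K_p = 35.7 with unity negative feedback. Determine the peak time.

T_p = 0.306 s

The closed-loop denominator s² + 4.7s + 110.7 gives ω_n = √110.7 = 10.52 and ζ = 4.7/(2ω_n) = 0.2234.
Damped frequency ω_d = ω_n√(1−ζ²) = 10.25 rad/s, so peak time T_p = π/ω_d = 0.306 s.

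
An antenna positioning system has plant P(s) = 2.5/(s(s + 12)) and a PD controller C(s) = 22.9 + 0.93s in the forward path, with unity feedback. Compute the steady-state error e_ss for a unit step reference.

The open loop C(s)P(s) has a pole at the origin (type 1), so the static position error constant is infinite and e_ss = 1/(1+∞) = 0.

0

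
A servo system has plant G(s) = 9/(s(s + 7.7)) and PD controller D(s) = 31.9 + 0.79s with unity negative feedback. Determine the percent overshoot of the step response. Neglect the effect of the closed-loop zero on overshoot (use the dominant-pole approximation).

21.7%

Forward path: (31.9 + 0.79s)·9/(s(s+7.7)). The closed-loop characteristic equation is s² + (7.7 + 9·0.79)s + 9·31.9 = 0.
That is s² + 14.81s + 287.1 = 0, so ω_n = 16.94 rad/s and ζ = 14.81/(2·16.94) = 0.437.
%OS = 100·exp(−πζ/√(1−ζ²)) = 21.7%.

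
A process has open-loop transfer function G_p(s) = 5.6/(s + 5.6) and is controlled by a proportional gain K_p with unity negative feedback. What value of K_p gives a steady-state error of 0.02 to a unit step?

For a type-0 loop with proportional control, e_ss = 1/(1 + K_p·G_p(0)).
G_p(0) = 1. Require 1/(1 + K_p·1) = 0.02, so 1 + 1·K_p = 50.
K_p = (50 − 1)/1 = 49.

K_p = 49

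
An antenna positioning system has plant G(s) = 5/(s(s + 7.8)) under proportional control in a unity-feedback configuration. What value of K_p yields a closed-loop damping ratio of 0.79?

Closed-loop characteristic equation: s² + 7.8s + K_p·5 = 0.
So ω_n = √(5K_p) and 2ζω_n = 7.8, giving ζ = 7.8/(2√(5K_p)).
Setting ζ = 0.79: √(5K_p) = 7.8/(2·0.79) = 4.937, so K_p = 24.37/5 = 4.87.

K_p = 4.87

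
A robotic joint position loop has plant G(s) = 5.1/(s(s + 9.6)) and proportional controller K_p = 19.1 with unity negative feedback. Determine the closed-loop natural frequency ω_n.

With unity feedback the closed-loop characteristic equation is s² + 9.6s + 19.1·5.1 = s² + 9.6s + 97.41 = 0.
So ω_n² = 97.41 ⇒ ω_n = 9.87 rad/s, and ζ = 9.6/(2ω_n) = 0.486.

ω_n = 9.87 rad/s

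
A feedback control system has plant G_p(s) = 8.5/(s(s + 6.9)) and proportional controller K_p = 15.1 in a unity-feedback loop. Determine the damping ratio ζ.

ζ = 0.305

1 + K_p·G_p(s) = 0 gives s² + 6.9s + 128.3 = 0.
Matching s² + 2ζω_n s + ω_n²: ω_n = √128.3 = 11.33 rad/s and 2ζω_n = 6.9, so ζ = 6.9/(2·11.33) = 0.305.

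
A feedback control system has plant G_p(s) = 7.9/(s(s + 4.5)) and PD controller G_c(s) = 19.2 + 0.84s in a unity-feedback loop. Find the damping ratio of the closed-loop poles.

Forward path: (19.2 + 0.84s)·7.9/(s(s+4.5)). The closed-loop characteristic equation is s² + (4.5 + 7.9·0.84)s + 7.9·19.2 = 0.
That is s² + 11.14s + 151.7 = 0, so ω_n = 12.32 rad/s and ζ = 11.14/(2·12.32) = 0.4521.

ζ = 0.452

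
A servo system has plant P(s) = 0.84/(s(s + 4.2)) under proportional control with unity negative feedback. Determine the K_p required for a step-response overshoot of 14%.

K_p = 18.7

From %OS = 100·exp(−πζ/√(1−ζ²)) = 14%, ζ = −ln(0.14)/√(π²+ln²(0.14)) = 0.5305.
Characteristic equation s² + 4.2s + 0.84K_p = 0 gives ζ = 4.2/(2√(0.84K_p)).
Setting ζ = 0.5305: √(0.84K_p) = 4.2/(2·0.5305) = 3.958, so K_p = 15.67/0.84 = 18.7.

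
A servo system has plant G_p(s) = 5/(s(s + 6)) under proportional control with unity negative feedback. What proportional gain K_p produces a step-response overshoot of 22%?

From %OS = 100·exp(−πζ/√(1−ζ²)) = 22%, ζ = −ln(0.22)/√(π²+ln²(0.22)) = 0.4342.
Characteristic equation s² + 6s + 5K_p = 0 gives ζ = 6/(2√(5K_p)).
Setting ζ = 0.4342: √(5K_p) = 6/(2·0.4342) = 6.91, so K_p = 47.75/5 = 9.55.

K_p = 9.55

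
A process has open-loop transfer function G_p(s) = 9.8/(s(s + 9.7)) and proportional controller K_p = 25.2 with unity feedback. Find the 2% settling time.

T_s ≈ 0.825 s

Closed-loop characteristic equation: s² + 9.7s + 247 = 0, so ω_n = 15.71 rad/s and ζ = 9.7/(2·15.71) = 0.3086.
2% settling time T_s ≈ 4/(ζω_n) = 4/4.85 = 0.825 s.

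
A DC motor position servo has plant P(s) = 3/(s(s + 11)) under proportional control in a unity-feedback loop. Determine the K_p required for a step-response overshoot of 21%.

K_p = 50.9

From %OS = 100·exp(−πζ/√(1−ζ²)) = 21%, ζ = −ln(0.21)/√(π²+ln²(0.21)) = 0.4449.
Characteristic equation s² + 11s + 3K_p = 0 gives ζ = 11/(2√(3K_p)).
Setting ζ = 0.4449: √(3K_p) = 11/(2·0.4449) = 12.36, so K_p = 152.8/3 = 50.9.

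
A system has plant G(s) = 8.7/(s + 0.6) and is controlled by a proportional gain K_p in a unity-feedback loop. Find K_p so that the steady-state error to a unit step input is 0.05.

K_p = 1.31

Steady-state error for a unit step on this type-0 loop is 1/(1 + K_p·G(0)).
G(0) = 14.5. Require 1/(1 + K_p·14.5) = 0.05, so 1 + 14.5·K_p = 20.
K_p = (20 − 1)/14.5 = 1.31.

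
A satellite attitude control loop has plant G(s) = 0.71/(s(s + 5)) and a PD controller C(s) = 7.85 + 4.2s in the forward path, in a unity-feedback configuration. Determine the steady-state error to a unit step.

0

The open loop C(s)G(s) has a pole at the origin (type 1), so the static position error constant is infinite and e_ss = 1/(1+∞) = 0.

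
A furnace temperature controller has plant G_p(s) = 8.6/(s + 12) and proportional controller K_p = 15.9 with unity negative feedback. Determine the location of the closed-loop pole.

Closed-loop transfer function: T(s) = K_p·G_p(s)/(1 + K_p·G_p(s)) = 136.7/(s + 12 + 136.7) = 136.7/(s + 148.7).
The closed-loop pole is at s = −148.7.

s = -148.7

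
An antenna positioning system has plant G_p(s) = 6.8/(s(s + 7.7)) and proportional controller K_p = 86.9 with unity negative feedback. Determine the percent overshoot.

The closed-loop denominator s² + 7.7s + 590.9 gives ω_n = √590.9 = 24.31 and ζ = 7.7/(2ω_n) = 0.1584.
%OS = 100·exp(−πζ/√(1−ζ²)) = 100·exp(−π·0.1584/√0.9749) = 60.4%.

60.4%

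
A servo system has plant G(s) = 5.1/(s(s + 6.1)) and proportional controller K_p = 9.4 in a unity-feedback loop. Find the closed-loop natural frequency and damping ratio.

ω_n = 6.92 rad/s, ζ = 0.441

With unity feedback the closed-loop characteristic equation is s² + 6.1s + 9.4·5.1 = s² + 6.1s + 47.94 = 0.
So ω_n² = 47.94 ⇒ ω_n = 6.924 rad/s, and ζ = 6.1/(2ω_n) = 0.441.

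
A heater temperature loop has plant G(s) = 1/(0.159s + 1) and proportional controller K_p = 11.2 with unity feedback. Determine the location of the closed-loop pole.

Closed loop: T(s) = K_p·G/(1+K_p·G) = 11.2/(0.159s + 1 + 11.2), with pole at s = −(1 + 11.2)/0.159 = −76.73.

s = -76.73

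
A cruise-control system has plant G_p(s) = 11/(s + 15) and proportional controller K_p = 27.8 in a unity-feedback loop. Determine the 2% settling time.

T_s ≈ 0.0125 s

Closed-loop transfer function: T(s) = K_p·G_p(s)/(1 + K_p·G_p(s)) = 305.8/(s + 15 + 305.8) = 305.8/(s + 320.8).
Time constant τ = 1/320.8 = 0.003117 s, so the 2% settling time is about 4τ = 0.0125 s.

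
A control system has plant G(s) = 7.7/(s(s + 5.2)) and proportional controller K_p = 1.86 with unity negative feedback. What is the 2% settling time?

Closed-loop characteristic equation: s² + 5.2s + 14.32 = 0, so ω_n = 3.784 rad/s and ζ = 5.2/(2·3.784) = 0.687.
2% settling time T_s ≈ 4/(ζω_n) = 4/2.6 = 1.54 s.

T_s ≈ 1.54 s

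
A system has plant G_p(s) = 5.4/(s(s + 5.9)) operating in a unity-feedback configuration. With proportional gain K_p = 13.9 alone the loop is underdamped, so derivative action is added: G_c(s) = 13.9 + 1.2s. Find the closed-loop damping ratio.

ζ = 0.714

Forward path: (13.9 + 1.2s)·5.4/(s(s+5.9)). The closed-loop characteristic equation is s² + (5.9 + 5.4·1.2)s + 5.4·13.9 = 0.
That is s² + 12.38s + 75.06 = 0, so ω_n = 8.664 rad/s and ζ = 12.38/(2·8.664) = 0.7145.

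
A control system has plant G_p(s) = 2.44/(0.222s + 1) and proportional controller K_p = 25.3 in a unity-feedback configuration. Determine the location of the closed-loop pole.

s = -282.6

Closed loop: T(s) = K_p·G_p/(1+K_p·G_p) = 61.73/(0.222s + 1 + 61.73), with pole at s = −(1 + 61.73)/0.222 = −282.6.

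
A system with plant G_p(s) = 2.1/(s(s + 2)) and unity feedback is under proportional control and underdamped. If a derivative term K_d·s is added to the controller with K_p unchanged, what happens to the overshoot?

decrease

The derivative term adds K·K_d to the s-coefficient of the characteristic equation, raising 2ζω_n while ω_n is unchanged; ζ increases, so overshoot decreases.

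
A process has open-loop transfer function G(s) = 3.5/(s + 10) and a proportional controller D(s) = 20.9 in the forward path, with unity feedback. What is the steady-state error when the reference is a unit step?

0.12

The loop is type 0. Static position error constant K_pos = D(0)·G(0) = 20.9·0.35 = 7.315.
Steady-state error to a unit step: e_ss = 1/(1+K_pos) = 1/8.315 = 0.12.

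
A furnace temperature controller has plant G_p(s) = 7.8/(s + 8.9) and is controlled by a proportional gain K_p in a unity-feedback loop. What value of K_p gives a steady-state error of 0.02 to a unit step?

Steady-state error for a unit step on this type-0 loop is 1/(1 + K_p·G_p(0)).
G_p(0) = 0.8764. Require 1/(1 + K_p·0.8764) = 0.02, so 1 + 0.8764·K_p = 50.
K_p = (50 − 1)/0.8764 = 55.9.

K_p = 55.9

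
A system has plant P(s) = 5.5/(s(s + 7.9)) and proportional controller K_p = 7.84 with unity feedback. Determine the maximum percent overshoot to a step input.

The closed-loop denominator s² + 7.9s + 43.12 gives ω_n = √43.12 = 6.567 and ζ = 7.9/(2ω_n) = 0.6015.
%OS = 100·exp(−πζ/√(1−ζ²)) = 100·exp(−π·0.6015/√0.6382) = 9.39%.

9.39%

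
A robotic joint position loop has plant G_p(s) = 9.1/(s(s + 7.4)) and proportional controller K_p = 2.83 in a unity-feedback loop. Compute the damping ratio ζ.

With unity feedback the closed-loop characteristic equation is s² + 7.4s + 2.83·9.1 = s² + 7.4s + 25.75 = 0.
Matching s² + 2ζω_n s + ω_n²: ω_n = √25.75 = 5.075 rad/s and 2ζω_n = 7.4, so ζ = 7.4/(2·5.075) = 0.729.

ζ = 0.729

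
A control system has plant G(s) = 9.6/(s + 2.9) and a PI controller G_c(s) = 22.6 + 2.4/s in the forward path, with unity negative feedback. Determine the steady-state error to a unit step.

0

The open loop G_c(s)G(s) has a pole at the origin (type 1), so the static position error constant is infinite and e_ss = 1/(1+∞) = 0.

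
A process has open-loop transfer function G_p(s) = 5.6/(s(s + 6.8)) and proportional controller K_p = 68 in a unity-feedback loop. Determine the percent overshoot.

Closed-loop characteristic equation: s² + 6.8s + 380.8 = 0, so ω_n = 19.51 rad/s and ζ = 6.8/(2·19.51) = 0.1742.
%OS = 100·exp(−πζ/√(1−ζ²)) = 100·exp(−π·0.1742/√0.9696) = 57.4%.

57.4%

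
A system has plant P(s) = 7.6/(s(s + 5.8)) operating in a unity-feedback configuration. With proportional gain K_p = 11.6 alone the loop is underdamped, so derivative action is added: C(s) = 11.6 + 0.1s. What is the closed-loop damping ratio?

ζ = 0.349

Forward path: (11.6 + 0.1s)·7.6/(s(s+5.8)). The closed-loop characteristic equation is s² + (5.8 + 7.6·0.1)s + 7.6·11.6 = 0.
That is s² + 6.56s + 88.16 = 0, so ω_n = 9.389 rad/s and ζ = 6.56/(2·9.389) = 0.3493.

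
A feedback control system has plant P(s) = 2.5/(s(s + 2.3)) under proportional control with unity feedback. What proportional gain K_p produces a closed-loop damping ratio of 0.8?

K_p = 0.827

Closed-loop characteristic equation: s² + 2.3s + K_p·2.5 = 0.
So ω_n = √(2.5K_p) and 2ζω_n = 2.3, giving ζ = 2.3/(2√(2.5K_p)).
Setting ζ = 0.8: √(2.5K_p) = 2.3/(2·0.8) = 1.437, so K_p = 2.066/2.5 = 0.827.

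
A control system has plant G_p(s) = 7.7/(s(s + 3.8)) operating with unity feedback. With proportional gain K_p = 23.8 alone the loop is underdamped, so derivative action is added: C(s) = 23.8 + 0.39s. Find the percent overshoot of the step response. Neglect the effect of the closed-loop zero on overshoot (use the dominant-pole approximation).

44.2%

Forward path: (23.8 + 0.39s)·7.7/(s(s+3.8)). The closed-loop characteristic equation is s² + (3.8 + 7.7·0.39)s + 7.7·23.8 = 0.
That is s² + 6.803s + 183.3 = 0, so ω_n = 13.54 rad/s and ζ = 6.803/(2·13.54) = 0.2513.
%OS = 100·exp(−πζ/√(1−ζ²)) = 44.2%.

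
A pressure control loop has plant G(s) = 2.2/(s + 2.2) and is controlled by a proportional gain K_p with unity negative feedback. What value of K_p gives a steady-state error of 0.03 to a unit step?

K_p = 32.3

The loop is type 0, so e_ss(step) = 1/(1 + K_pos) with K_pos = K_p·G(0).
G(0) = 1. Require 1/(1 + K_p·1) = 0.03, so 1 + 1·K_p = 33.33.
K_p = (33.33 − 1)/1 = 32.3.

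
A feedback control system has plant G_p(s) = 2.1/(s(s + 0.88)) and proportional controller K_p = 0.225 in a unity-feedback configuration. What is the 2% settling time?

From 1 + K_pG_p(s) = 0: s² + 0.88s + 0.4725 = 0 ⇒ ω_n = 0.6874, ζ = 0.6401.
2% settling time T_s ≈ 4/(ζω_n) = 4/0.44 = 9.09 s.

T_s ≈ 9.09 s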